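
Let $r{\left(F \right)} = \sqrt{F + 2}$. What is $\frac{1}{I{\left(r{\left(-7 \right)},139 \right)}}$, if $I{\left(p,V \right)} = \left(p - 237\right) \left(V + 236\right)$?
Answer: $- \frac{79}{7021750} - \frac{i \sqrt{5}}{21065250} \approx -1.1251 \cdot 10^{-5} - 1.0615 \cdot 10^{-7} i$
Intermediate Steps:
$r{\left(F \right)} = \sqrt{2 + F}$
$I{\left(p,V \right)} = \left(-237 + p\right) \left(236 + V\right)$
$\frac{1}{I{\left(r{\left(-7 \right)},139 \right)}} = \frac{1}{-55932 - 32943 + 236 \sqrt{2 - 7} + 139 \sqrt{2 - 7}} = \frac{1}{-55932 - 32943 + 236 \sqrt{-5} + 139 \sqrt{-5}} = \frac{1}{-55932 - 32943 + 236 i \sqrt{5} + 139 i \sqrt{5}} = \frac{1}{-88875 + 375 i \sqrt{5}}$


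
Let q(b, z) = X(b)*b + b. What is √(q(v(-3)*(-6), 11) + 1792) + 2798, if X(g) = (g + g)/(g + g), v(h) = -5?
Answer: 2798 + 2*√463 ≈ 2841.0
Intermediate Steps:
X(g) = 1 (X(g) = (2*g)/((2*g)) = (2*g)*(1/(2*g)) = 1)
q(b, z) = 2*b (q(b, z) = 1*b + b = b + b = 2*b)
√(q(v(-3)*(-6), 11) + 1792) + 2798 = √(2*(-5*(-6)) + 1792) + 2798 = √(2*30 + 1792) + 2798 = √(60 + 1792) + 2798 = √1852 + 2798 = 2*√463 + 2798 = 2798 + 2*√463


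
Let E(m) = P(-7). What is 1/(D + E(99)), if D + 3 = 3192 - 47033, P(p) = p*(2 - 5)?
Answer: -1/43823 ≈ -2.2819e-5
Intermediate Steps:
P(p) = -3*p (P(p) = p*(-3) = -3*p)
E(m) = 21 (E(m) = -3*(-7) = 21)
D = -43844 (D = -3 + (3192 - 47033) = -3 - 43841 = -43844)
1/(D + E(99)) = 1/(-43844 + 21) = 1/(-43823) = -1/43823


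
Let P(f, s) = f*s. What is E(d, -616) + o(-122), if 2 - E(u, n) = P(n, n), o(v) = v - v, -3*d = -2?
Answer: -379454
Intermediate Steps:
d = ⅔ (d = -⅓*(-2) = ⅔ ≈ 0.66667)
o(v) = 0
E(u, n) = 2 - n² (E(u, n) = 2 - n*n = 2 - n²)
E(d, -616) + o(-122) = (2 - 1*(-616)²) + 0 = (2 - 1*379456) + 0 = (2 - 379456) + 0 = -379454 + 0 = -379454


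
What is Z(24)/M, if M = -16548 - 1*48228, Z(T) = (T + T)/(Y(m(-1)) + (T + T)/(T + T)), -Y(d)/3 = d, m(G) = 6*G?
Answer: -2/51281 ≈ -3.9001e-5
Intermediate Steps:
Y(d) = -3*d
Z(T) = 2*T/19 (Z(T) = (T + T)/(-18*(-1) + (T + T)/(T + T)) = (2*T)/(-3*(-6) + (2*T)/((2*T))) = (2*T)/(18 + (2*T)*(1/(2*T))) = (2*T)/(18 + 1) = (2*T)/19 = (2*T)*(1/19) = 2*T/19)
M = -64776 (M = -16548 - 48228 = -64776)
Z(24)/M = ((2/19)*24)/(-64776) = (48/19)*(-1/64776) = -2/51281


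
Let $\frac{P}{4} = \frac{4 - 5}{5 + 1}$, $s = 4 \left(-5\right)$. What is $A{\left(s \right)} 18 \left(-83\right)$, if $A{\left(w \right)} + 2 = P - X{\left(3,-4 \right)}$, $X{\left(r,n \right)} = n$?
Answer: $-1992$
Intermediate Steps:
$s = -20$
$P = - \frac{2}{3}$ ($P = 4 \frac{4 - 5}{5 + 1} = 4 \left(- \frac{1}{6}\right) = - \frac{2}{3} \approx -0.66667$)
$A{\left(w \right)} = \frac{4}{3}$ ($A{\left(w \right)} = -2 - - \frac{10}{3} = -2 + \left(- \frac{2}{3} + 4\right) = -2 + \frac{10}{3} = \frac{4}{3}$)
$A{\left(s \right)} 18 \left(-83\right) = \frac{4}{3} \cdot 18 \left(-83\right) = 24 \left(-83\right) = -1992$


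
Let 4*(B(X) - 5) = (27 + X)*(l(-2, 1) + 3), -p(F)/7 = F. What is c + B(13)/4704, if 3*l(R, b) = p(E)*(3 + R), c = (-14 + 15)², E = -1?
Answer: 2041/2016 ≈ 1.0124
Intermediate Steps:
p(F) = -7*F
c = 1 (c = 1² = 1)
l(R, b) = 7 + 7*R/3 (l(R, b) = ((-7*(-1))*(3 + R))/3 = (7*(3 + R))/3 = (21 + 7*R)/3 = 7 + 7*R/3)
B(X) = 41 + 4*X/3 (B(X) = 5 + ((27 + X)*((7 + (7/3)*(-2)) + 3))/4 = 5 + ((27 + X)*((7 - 14/3) + 3))/4 = 5 + ((27 + X)*(7/3 + 3))/4 = 5 + ((27 + X)*(16/3))/4 = 5 + (144 + 16*X/3)/4 = 5 + (36 + 4*X/3) = 41 + 4*X/3)
c + B(13)/4704 = 1 + (41 + (4/3)*13)/4704 = 1 + (41 + 52/3)*(1/4704) = 1 + (175/3)*(1/4704) = 1 + 25/2016 = 2041/2016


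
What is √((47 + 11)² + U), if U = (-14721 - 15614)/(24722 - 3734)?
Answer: √41144232151/3498 ≈ 57.988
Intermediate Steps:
U = -30335/20988 ≈ -1.4454
√((47 + 11)² + U) = √((47 + 11)² - 30335/20988) = √(58² - 30335/20988) = √(3364 - 30335/20988) = √(70573297/20988) = √41144232151/3498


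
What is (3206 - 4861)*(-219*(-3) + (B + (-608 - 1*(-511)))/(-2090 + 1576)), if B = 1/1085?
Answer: -60657003497/55769 ≈ -1.0876e+6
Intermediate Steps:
B = 1/1085 ≈ 0.00092166
(3206 - 4861)*(-219*(-3) + (B + (-608 - 1*(-511)))/(-2090 + 1576)) = (3206 - 4861)*(-219*(-3) + (1/1085 + (-608 - 1*(-511)))/(-2090 + 1576)) = -1655*(657 + (1/1085 + (-608 + 511))/(-514)) = -1655*(657 + (1/1085 - 97)*(-1/514)) = -1655*(657 - 105244/1085*(-1/514)) = -1655*(657 + 52622/278845) = -1655*183253787/278845 = -60657003497/55769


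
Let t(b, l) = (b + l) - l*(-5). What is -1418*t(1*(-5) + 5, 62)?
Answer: -527496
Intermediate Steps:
t(b, l) = b + 6*l (t(b, l) = (b + l) - (-5)*l = (b + l) + 5*l = b + 6*l)
-1418*t(1*(-5) + 5, 62) = -1418*((1*(-5) + 5) + 6*62) = -1418*((-5 + 5) + 372) = -1418*(0 + 372) = -1418*372 = -527496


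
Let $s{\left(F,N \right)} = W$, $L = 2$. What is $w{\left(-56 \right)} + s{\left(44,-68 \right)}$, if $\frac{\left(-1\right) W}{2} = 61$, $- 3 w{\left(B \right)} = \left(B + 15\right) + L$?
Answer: $-109$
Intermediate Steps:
$w{\left(B \right)} = - \frac{17}{3} - \frac{B}{3}$ ($w{\left(B \right)} = - \frac{\left(B + 15\right) + 2}{3} = - \frac{\left(15 + B\right) + 2}{3} = - \frac{17 + B}{3} = - \frac{17}{3} - \frac{B}{3}$)
$W = -122$ ($W = \left(-2\right) 61 = -122$)
$s{\left(F,N \right)} = -122$
$w{\left(-56 \right)} + s{\left(44,-68 \right)} = \left(- \frac{17}{3} - - \frac{56}{3}\right) - 122 = \left(- \frac{17}{3} + \frac{56}{3}\right) - 122 = 13 - 122 = -109$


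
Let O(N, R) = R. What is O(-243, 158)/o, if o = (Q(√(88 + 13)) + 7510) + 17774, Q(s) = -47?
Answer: 158/25237 ≈ 0.0062606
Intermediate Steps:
o = 25237 (o = (-47 + 7510) + 17774 = 7463 + 17774 = 25237)
O(-243, 158)/o = 158/25237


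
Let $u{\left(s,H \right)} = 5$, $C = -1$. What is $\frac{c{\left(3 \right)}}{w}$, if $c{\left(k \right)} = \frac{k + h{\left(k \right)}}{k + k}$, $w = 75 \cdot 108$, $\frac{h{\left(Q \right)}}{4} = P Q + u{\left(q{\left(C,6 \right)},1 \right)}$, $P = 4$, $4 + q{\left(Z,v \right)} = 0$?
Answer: $\frac{71}{48600} \approx 0.0014609$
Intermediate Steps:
$q{\left(Z,v \right)} = -4$ ($q{\left(Z,v \right)} = -4 + 0 = -4$)
$h{\left(Q \right)} = 20 + 16 Q$ ($h{\left(Q \right)} = 4 \left(4 Q + 5\right) = 4 \left(5 + 4 Q\right) = 20 + 16 Q$)
$w = 8100$
$c{\left(k \right)} = \frac{20 + 17 k}{2 k}$ ($c{\left(k \right)} = \frac{k + \left(20 + 16 k\right)}{k + k} = \frac{20 + 17 k}{2 k}$)
$\frac{c{\left(3 \right)}}{w} = \frac{\frac{17}{2} + \frac{10}{3}}{8100} = \left(\frac{17}{2} + 10 \cdot \frac{1}{3}\right) \frac{1}{8100} = \left(\frac{17}{2} + \frac{10}{3}\right) \frac{1}{8100} = \frac{71}{6} \cdot \frac{1}{8100} = \frac{71}{48600}$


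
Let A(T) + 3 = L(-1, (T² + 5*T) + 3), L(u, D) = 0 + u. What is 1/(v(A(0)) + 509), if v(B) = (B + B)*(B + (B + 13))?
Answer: 1/469 ≈ 0.0021322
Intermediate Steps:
L(u, D) = u
A(T) = -4 (A(T) = -3 - 1 = -4)
v(B) = 2*B*(13 + 2*B) (v(B) = (2*B)*(B + (13 + B)) = (2*B)*(13 + 2*B) = 2*B*(13 + 2*B))
1/(v(A(0)) + 509) = 1/(2*(-4)*(13 + 2*(-4)) + 509) = 1/(2*(-4)*(13 - 8) + 509) = 1/(2*(-4)*5 + 509) = 1/(-40 + 509) = 1/469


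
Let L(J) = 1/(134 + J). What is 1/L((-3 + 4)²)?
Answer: 135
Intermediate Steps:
1/L((-3 + 4)²) = 1/(1/(134 + (-3 + 4)²)) = 1/(1/(134 + 1²)) = 1/(1/(134 + 1)) = 1/(1/135) = 135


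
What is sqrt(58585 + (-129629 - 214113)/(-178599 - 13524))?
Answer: sqrt(240279050421859)/64041 ≈ 242.05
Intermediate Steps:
sqrt(58585 + (-129629 - 214113)/(-178599 - 13524)) = sqrt(58585 - 343742/(-192123)) = sqrt(58585 - 343742*(-1/192123)) = sqrt(58585 + 343742/192123) = sqrt(11255869697/192123) = sqrt(240279050421859)/64041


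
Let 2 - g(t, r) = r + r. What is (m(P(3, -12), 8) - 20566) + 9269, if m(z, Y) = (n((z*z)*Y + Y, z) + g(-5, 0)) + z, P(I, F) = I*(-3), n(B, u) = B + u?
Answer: -10657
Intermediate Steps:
g(t, r) = 2 - 2*r (g(t, r) = 2 - (r + r) = 2 - 2*r)
P(I, F) = -3*I
m(z, Y) = 2 + Y + 2*z + Y*z² (m(z, Y) = ((((z*z)*Y + Y) + z) + (2 - 2*0)) + z = (((z²*Y + Y) + z) + (2 + 0)) + z = (((Y*z² + Y) + z) + 2) + z = (((Y + Y*z²) + z) + 2) + z = ((Y + z + Y*z²) + 2) + z = (2 + Y + z + Y*z²) + z = 2 + Y + 2*z + Y*z²)
(m(P(3, -12), 8) - 20566) + 9269 = ((2 + 2*(-3*3) + 8*(1 + (-3*3)²)) - 20566) + 9269 = ((2 + 2*(-9) + 8*(1 + (-9)²)) - 20566) + 9269 = ((2 - 18 + 8*(1 + 81)) - 20566) + 9269 = ((2 - 18 + 8*82) - 20566) + 9269 = ((2 - 18 + 656) - 20566) + 9269 = (640 - 20566) + 9269 = -19926 + 9269 = -10657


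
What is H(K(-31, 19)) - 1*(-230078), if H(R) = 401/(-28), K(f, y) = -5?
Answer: 6441783/28 ≈ 2.3006e+5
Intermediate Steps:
H(R) = -401/28 (H(R) = 401*(-1/28) = -401/28)
H(K(-31, 19)) - 1*(-230078) = -401/28 - 1*(-230078) = -401/28 + 230078 = 6441783/28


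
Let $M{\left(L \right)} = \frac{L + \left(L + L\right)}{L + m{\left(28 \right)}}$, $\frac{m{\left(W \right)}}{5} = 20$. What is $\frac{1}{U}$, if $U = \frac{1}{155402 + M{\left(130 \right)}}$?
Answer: $\frac{3574285}{23} \approx 1.554 \cdot 10^{5}$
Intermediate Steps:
$m{\left(W \right)} = 100$ ($m{\left(W \right)} = 5 \cdot 20 = 100$)
$M{\left(L \right)} = \frac{3 L}{100 + L}$ ($M{\left(L \right)} = \frac{L + \left(L + L\right)}{L + 100} = \frac{L + 2 L}{100 + L} = \frac{3 L}{100 + L}$)
$U = \frac{23}{3574285}$ ($U = \frac{1}{155402 + 3 \cdot 130 \frac{1}{100 + 130}} = \frac{1}{155402 + 3 \cdot 130 \cdot \frac{1}{230}} = \frac{1}{155402 + \frac{39}{23}} = \frac{1}{\frac{3574285}{23}} = \frac{23}{3574285} \approx 6.4349 \cdot 10^{-6}$)
$\frac{1}{U} = \frac{1}{\frac{23}{3574285}} = \frac{3574285}{23}$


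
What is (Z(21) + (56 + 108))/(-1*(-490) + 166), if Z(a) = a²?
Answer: 605/656 ≈ 0.92226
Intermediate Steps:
(Z(21) + (56 + 108))/(-1*(-490) + 166) = (21² + (56 + 108))/(-1*(-490) + 166) = (441 + 164)/(490 + 166) = 605/656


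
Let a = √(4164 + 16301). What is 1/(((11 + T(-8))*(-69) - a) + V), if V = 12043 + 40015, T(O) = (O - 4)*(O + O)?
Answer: 38051/1447858136 + √20465/1447858136 ≈ 2.6380e-5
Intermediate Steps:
T(O) = 2*O*(-4 + O) (T(O) = (-4 + O)*(2*O) = 2*O*(-4 + O))
a = √20465 ≈ 143.06
V = 52058
1/(((11 + T(-8))*(-69) - a) + V) = 1/(((11 + 2*(-8)*(-4 - 8))*(-69) - √20465) + 52058) = 1/(((11 + 2*(-8)*(-12))*(-69) - √20465) + 52058) = 1/(((11 + 192)*(-69) - √20465) + 52058) = 1/((203*(-69) - √20465) + 52058) = 1/((-14007 - √20465) + 52058) = 1/(38051 - √20465)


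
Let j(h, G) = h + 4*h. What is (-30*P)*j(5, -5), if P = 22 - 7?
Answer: -11250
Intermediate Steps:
j(h, G) = 5*h
P = 15
(-30*P)*j(5, -5) = (-30*15)*(5*5) = -450*25 = -11250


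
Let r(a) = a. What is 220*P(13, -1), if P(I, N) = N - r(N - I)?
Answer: 2860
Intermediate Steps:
P(I, N) = I (P(I, N) = N - (N - I) = N + (I - N) = I)
220*P(13, -1) = 220*13 = 2860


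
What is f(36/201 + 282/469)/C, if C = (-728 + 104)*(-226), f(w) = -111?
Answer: -37/47008 ≈ -0.00078710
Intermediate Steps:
C = 141024 (C = -624*(-226) = 141024)
f(36/201 + 282/469)/C = -111/141024 = -111*1/141024 = -37/47008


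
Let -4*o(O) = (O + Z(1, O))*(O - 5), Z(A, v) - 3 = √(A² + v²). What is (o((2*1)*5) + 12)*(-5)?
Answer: 85/4 + 25*√101/4 ≈ 84.062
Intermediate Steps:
Z(A, v) = 3 + √(A² + v²)
o(O) = -(-5 + O)*(3 + O + √(1 + O²))/4 (o(O) = -(O + (3 + √(1² + O²)))*(O - 5)/4 = -(O + (3 + √(1 + O²)))*(-5 + O)/4 = -(3 + O + √(1 + O²))*(-5 + O)/4 = -(-5 + O)*(3 + O + √(1 + O²))/4)
(o((2*1)*5) + 12)*(-5) = ((15/4 + ((2*1)*5)/2 - ((2*1)*5)²/4 + 5*√(1 + ((2*1)*5)²)/4 - (2*1)*5*√(1 + ((2*1)*5)²)/4) + 12)*(-5) = ((15/4 + (2*5)/2 - (2*5)²/4 + 5*√(1 + (2*5)²)/4 - 2*5*√(1 + (2*5)²)/4) + 12)*(-5) = ((15/4 + (½)*10 - ¼*10² + 5*√(1 + 10²)/4 - ¼*10*√(1 + 10²)) + 12)*(-5) = ((15/4 + 5 - ¼*100 + 5*√(1 + 100)/4 - ¼*10*√(1 + 100)) + 12)*(-5) = ((15/4 + 5 - 25 + 5*√101/4 - ¼*10*√101) + 12)*(-5) = ((15/4 + 5 - 25 + 5*√101/4 - 5*√101/2) + 12)*(-5) = ((-65/4 - 5*√101/4) + 12)*(-5) = (-17/4 - 5*√101/4)*(-5) = 85/4 + 25*√101/4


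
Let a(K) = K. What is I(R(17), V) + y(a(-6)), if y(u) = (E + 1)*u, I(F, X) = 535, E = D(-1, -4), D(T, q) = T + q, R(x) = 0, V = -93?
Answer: 559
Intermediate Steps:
E = -5 (E = -1 - 4 = -5)
y(u) = -4*u (y(u) = (-5 + 1)*u = -4*u)
I(R(17), V) + y(a(-6)) = 535 - 4*(-6) = 535 + 24 = 559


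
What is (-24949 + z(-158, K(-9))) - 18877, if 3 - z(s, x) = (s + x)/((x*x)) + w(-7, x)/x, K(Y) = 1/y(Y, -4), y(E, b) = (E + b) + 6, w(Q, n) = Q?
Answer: -36123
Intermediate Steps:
y(E, b) = 6 + E + b
K(Y) = 1/(2 + Y) (K(Y) = 1/(6 + Y - 4) = 1/(2 + Y))
z(s, x) = 3 + 7/x - (s + x)/x**2 (z(s, x) = 3 - ((s + x)/((x*x)) - 7/x) = 3 - ((s + x)/(x**2) - 7/x) = 3 - ((s + x)/x**2 - 7/x) = 3 - (-7/x + (s + x)/x**2) = 3 + (7/x - (s + x)/x**2) = 3 + 7/x - (s + x)/x**2)
(-24949 + z(-158, K(-9))) - 18877 = (-24949 + (3 + 6/(1/(2 - 9)) - 1*(-158)/(1/(2 - 9))**2)) - 18877 = (-24949 + (3 + 6/(1/(-7)) - 1*(-158)/(1/(-7))**2)) - 18877 = (-24949 + (3 + 6/(-1/7) - 1*(-158)/(-1/7)**2)) - 18877 = (-24949 + (3 + 6*(-7) - 1*(-158)*49)) - 18877 = (-24949 + (3 - 42 + 7742)) - 18877 = (-24949 + 7703) - 18877 = -17246 - 18877 = -36123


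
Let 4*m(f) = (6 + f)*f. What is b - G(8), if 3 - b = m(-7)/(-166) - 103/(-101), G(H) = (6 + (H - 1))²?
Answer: -11200309/67064 ≈ -167.01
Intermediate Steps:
m(f) = f*(6 + f)/4 (m(f) = ((6 + f)*f)/4 = (f*(6 + f))/4 = f*(6 + f)/4)
G(H) = (5 + H)² (G(H) = (6 + (-1 + H))² = (5 + H)²)
b = 133507/67064 (b = 3 - (((¼)*(-7)*(6 - 7))/(-166) - 103/(-101)) = 3 - (((¼)*(-7)*(-1))*(-1/166) - 103*(-1/101)) = 3 - ((7/4)*(-1/166) + 103/101) = 3 - (-7/664 + 103/101) = 3 - 1*67685/67064 = 3 - 67685/67064 = 133507/67064 ≈ 1.9907)
b - G(8) = 133507/67064 - (5 + 8)² = 133507/67064 - 1*13² = 133507/67064 - 1*169 = 133507/67064 - 169 = -11200309/67064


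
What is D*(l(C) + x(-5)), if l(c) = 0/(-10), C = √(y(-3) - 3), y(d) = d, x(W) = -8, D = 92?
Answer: -736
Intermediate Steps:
C = I*√6 (C = √(-3 - 3) = √(-6) = I*√6 ≈ 2.4495*I)
l(c) = 0 (l(c) = 0*(-⅒) = 0)
D*(l(C) + x(-5)) = 92*(0 - 8) = 92*(-8) = -736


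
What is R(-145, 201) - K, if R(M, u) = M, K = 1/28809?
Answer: -4177306/28809 ≈ -145.00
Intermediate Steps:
K = 1/28809 ≈ 3.4711e-5
R(-145, 201) - K = -145 - 1*1/28809 = -145 - 1/28809 = -4177306/28809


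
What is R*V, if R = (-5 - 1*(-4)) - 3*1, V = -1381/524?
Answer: 1381/131 ≈ 10.542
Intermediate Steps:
V = -1381/524 (V = -1381*1/524 = -1381/524 ≈ -2.6355)
R = -4 (R = (-5 + 4) - 3 = -1 - 3 = -4)
R*V = -4*(-1381/524) = 1381/131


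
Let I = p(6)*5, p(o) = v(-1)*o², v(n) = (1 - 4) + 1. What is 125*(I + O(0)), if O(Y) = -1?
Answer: -45125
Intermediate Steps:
v(n) = -2 (v(n) = -3 + 1 = -2)
p(o) = -2*o²
I = -360 (I = -2*6²*5 = -2*36*5 = -72*5 = -360)
125*(I + O(0)) = 125*(-360 - 1) = 125*(-361) = -45125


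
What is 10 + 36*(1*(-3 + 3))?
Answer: 10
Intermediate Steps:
10 + 36*(1*(-3 + 3)) = 10 + 36*(1*0) = 10 + 36*0 = 10 + 0 = 10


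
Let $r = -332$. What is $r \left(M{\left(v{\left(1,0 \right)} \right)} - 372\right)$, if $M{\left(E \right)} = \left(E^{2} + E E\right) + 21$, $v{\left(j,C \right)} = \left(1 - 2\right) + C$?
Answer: $115868$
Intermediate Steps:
$v{\left(j,C \right)} = -1 + C$
$M{\left(E \right)} = 21 + 2 E^{2}$ ($M{\left(E \right)} = \left(E^{2} + E^{2}\right) + 21 = 2 E^{2} + 21 = 21 + 2 E^{2}$)
$r \left(M{\left(v{\left(1,0 \right)} \right)} - 372\right) = - 332 \left(\left(21 + 2 \left(-1 + 0\right)^{2}\right) - 372\right) = - 332 \left(\left(21 + 2 \left(-1\right)^{2}\right) - 372\right) = - 332 \left(\left(21 + 2 \cdot 1\right) - 372\right) = - 332 \left(\left(21 + 2\right) - 372\right) = - 332 \left(23 - 372\right) = \left(-332\right) \left(-349\right) = 115868$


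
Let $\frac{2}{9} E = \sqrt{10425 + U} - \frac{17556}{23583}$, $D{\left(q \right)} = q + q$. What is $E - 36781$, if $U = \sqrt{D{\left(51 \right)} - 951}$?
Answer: $- \frac{41308825}{1123} + \frac{9 \sqrt{10425 + i \sqrt{849}}}{2} \approx -36325.0 + 0.64209 i$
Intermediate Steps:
$D{\left(q \right)} = 2 q$
$U = i \sqrt{849}$ ($U = \sqrt{2 \cdot 51 - 951} = \sqrt{102 - 951} = \sqrt{-849} = i \sqrt{849} \approx 29.138 i$)
$E = - \frac{3762}{1123} + \frac{9 \sqrt{10425 + i \sqrt{849}}}{2}$ ($E = \frac{9 \left(\sqrt{10425 + i \sqrt{849}} - \frac{17556}{23583}\right)}{2} = \frac{9 \left(\sqrt{10425 + i \sqrt{849}} - \frac{836}{1123}\right)}{2} = \frac{9 \left(- \frac{836}{1123} + \sqrt{10425 + i \sqrt{849}}\right)}{2} = - \frac{3762}{1123} + \frac{9 \sqrt{10425 + i \sqrt{849}}}{2} \approx 456.11 + 0.64209 i$)
$E - 36781 = \left(- \frac{3762}{1123} + \frac{9 \sqrt{10425 + i \sqrt{849}}}{2}\right) - 36781 = - \frac{41308825}{1123} + \frac{9 \sqrt{10425 + i \sqrt{849}}}{2}$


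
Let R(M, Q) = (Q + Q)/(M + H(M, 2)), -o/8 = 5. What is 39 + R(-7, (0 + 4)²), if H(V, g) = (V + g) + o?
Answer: 499/13 ≈ 38.385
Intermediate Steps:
o = -40 (o = -8*5 = -40)
H(V, g) = -40 + V + g (H(V, g) = (V + g) - 40 = -40 + V + g)
R(M, Q) = 2*Q/(-38 + 2*M) (R(M, Q) = (Q + Q)/(M + (-40 + M + 2)) = (2*Q)/(M + (-38 + M)) = (2*Q)/(-38 + 2*M) = 2*Q/(-38 + 2*M))
39 + R(-7, (0 + 4)²) = 39 + (0 + 4)²/(-19 - 7) = 39 + 4²/(-26) = 39 + 16*(-1/26) = 39 - 8/13 = 499/13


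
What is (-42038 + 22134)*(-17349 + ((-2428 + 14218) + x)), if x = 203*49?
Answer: -87338752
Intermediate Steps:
x = 9947
(-42038 + 22134)*(-17349 + ((-2428 + 14218) + x)) = (-42038 + 22134)*(-17349 + ((-2428 + 14218) + 9947)) = -19904*(-17349 + (11790 + 9947)) = -19904*(-17349 + 21737) = -19904*4388 = -87338752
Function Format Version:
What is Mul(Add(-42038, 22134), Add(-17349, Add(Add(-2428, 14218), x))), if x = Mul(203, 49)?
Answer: -87338752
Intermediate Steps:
x = 9947
Mul(Add(-42038, 22134), Add(-17349, Add(Add(-2428, 14218), x))) = Mul(Add(-42038, 22134), Add(-17349, Add(Add(-2428, 14218), 9947))) = Mul(-19904, Add(-17349, Add(11790, 9947))) = Mul(-19904, Add(-17349, 21737)) = Mul(-19904, 4388) = -87338752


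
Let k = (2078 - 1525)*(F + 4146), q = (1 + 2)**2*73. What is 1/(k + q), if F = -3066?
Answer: 1/597897 ≈ 1.6725e-6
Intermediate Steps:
q = 657 (q = 3**2*73 = 9*73 = 657)
k = 597240 (k = (2078 - 1525)*(-3066 + 4146) = 553*1080 = 597240)
1/(k + q) = 1/(597240 + 657) = 1/597897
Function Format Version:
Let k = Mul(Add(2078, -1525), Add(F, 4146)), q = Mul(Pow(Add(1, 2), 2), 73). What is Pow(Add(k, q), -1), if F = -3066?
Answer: Rational(1, 597897) ≈ 1.6725e-6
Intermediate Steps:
q = 657 (q = Mul(Pow(3, 2), 73) = Mul(9, 73) = 657)
k = 597240 (k = Mul(Add(2078, -1525), Add(-3066, 4146)) = Mul(553, 1080) = 597240)
Pow(Add(k, q), -1) = Pow(Add(597240, 657), -1) = Pow(597897, -1) = Rational(1, 597897)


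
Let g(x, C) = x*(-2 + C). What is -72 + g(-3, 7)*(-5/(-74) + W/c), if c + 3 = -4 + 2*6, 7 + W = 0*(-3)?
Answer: -3849/74 ≈ -52.013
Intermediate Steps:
W = -7 (W = -7 + 0*(-3) = -7 + 0 = -7)
c = 5 (c = -3 + (-4 + 2*6) = -3 + (-4 + 12) = -3 + 8 = 5)
-72 + g(-3, 7)*(-5/(-74) + W/c) = -72 + (-3*(-2 + 7))*(-5/(-74) - 7/5) = -72 + (-3*5)*(-5*(-1/74) - 7*⅕) = -72 - 15*(5/74 - 7/5) = -72 - 15*(-493/370) = -72 + 1479/74 = -3849/74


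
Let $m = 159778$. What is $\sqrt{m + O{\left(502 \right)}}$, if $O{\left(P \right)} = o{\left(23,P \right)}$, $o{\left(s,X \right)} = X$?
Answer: $2 \sqrt{40070} \approx 400.35$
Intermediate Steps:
$O{\left(P \right)} = P$
$\sqrt{m + O{\left(502 \right)}} = \sqrt{159778 + 502} = \sqrt{160280} = 2 \sqrt{40070}$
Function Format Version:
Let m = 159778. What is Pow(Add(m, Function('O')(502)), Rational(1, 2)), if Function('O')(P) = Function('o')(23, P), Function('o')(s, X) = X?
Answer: Mul(2, Pow(40070, Rational(1, 2))) ≈ 400.35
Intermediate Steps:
Function('O')(P) = P
Pow(Add(m, Function('O')(502)), Rational(1, 2)) = Pow(Add(159778, 502), Rational(1, 2)) = Pow(160280, Rational(1, 2)) = Mul(2, Pow(40070, Rational(1, 2)))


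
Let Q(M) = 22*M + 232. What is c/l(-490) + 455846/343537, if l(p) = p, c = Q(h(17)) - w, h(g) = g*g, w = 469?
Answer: -1879425437/168333130 ≈ -11.165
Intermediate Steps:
h(g) = g²
Q(M) = 232 + 22*M
c = 6121 (c = (232 + 22*17²) - 1*469 = (232 + 22*289) - 469 = (232 + 6358) - 469 = 6590 - 469 = 6121)
c/l(-490) + 455846/343537 = 6121/(-490) + 455846/343537 = 6121*(-1/490) + 455846*(1/343537) = -6121/490 + 455846/343537 = -1879425437/168333130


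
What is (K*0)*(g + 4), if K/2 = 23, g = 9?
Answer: 0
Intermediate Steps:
K = 46 (K = 2*23 = 46)
(K*0)*(g + 4) = (46*0)*(9 + 4) = 0*13 = 0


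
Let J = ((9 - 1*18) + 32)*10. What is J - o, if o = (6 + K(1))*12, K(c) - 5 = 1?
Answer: 86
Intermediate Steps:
K(c) = 6 (K(c) = 5 + 1 = 6)
J = 230 (J = ((9 - 18) + 32)*10 = (-9 + 32)*10 = 23*10 = 230)
o = 144 (o = (6 + 6)*12 = 12*12 = 144)
J - o = 230 - 1*144 = 230 - 144 = 86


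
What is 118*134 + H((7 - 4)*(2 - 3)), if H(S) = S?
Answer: 15809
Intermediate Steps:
118*134 + H((7 - 4)*(2 - 3)) = 118*134 + (7 - 4)*(2 - 3) = 15812 + 3*(-1) = 15812 - 3 = 15809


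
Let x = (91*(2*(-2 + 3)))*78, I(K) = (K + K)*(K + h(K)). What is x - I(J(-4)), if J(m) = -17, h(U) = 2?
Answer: 13686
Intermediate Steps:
I(K) = 2*K*(2 + K) (I(K) = (K + K)*(K + 2) = (2*K)*(2 + K) = 2*K*(2 + K))
x = 14196 (x = (91*(2*1))*78 = (91*2)*78 = 182*78 = 14196)
x - I(J(-4)) = 14196 - 2*(-17)*(2 - 17) = 14196 - 2*(-17)*(-15) = 14196 - 1*510 = 14196 - 510 = 13686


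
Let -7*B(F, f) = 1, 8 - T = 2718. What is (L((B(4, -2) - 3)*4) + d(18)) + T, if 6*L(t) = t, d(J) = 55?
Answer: -55799/21 ≈ -2657.1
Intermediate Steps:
T = -2710 (T = 8 - 1*2718 = 8 - 2718 = -2710)
B(F, f) = -⅐ (B(F, f) = -⅐*1 = -⅐)
L(t) = t/6
(L((B(4, -2) - 3)*4) + d(18)) + T = (((-⅐ - 3)*4)/6 + 55) - 2710 = ((-22/7*4)/6 + 55) - 2710 = ((⅙)*(-88/7) + 55) - 2710 = (-44/21 + 55) - 2710 = 1111/21 - 2710 = -55799/21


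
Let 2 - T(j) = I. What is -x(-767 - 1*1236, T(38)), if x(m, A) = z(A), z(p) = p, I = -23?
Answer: -25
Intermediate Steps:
T(j) = 25 (T(j) = 2 - 1*(-23) = 2 + 23 = 25)
x(m, A) = A
-x(-767 - 1*1236, T(38)) = -1*25 = -25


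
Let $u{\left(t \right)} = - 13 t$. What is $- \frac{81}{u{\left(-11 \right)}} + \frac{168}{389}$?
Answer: $- \frac{7485}{55627} \approx -0.13456$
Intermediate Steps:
$- \frac{81}{u{\left(-11 \right)}} + \frac{168}{389} = - \frac{81}{\left(-13\right) \left(-11\right)} + \frac{168}{389} = - \frac{81}{143} + 168 \cdot \frac{1}{389} = \left(-81\right) \frac{1}{143} + \frac{168}{389} = - \frac{81}{143} + \frac{168}{389} = - \frac{7485}{55627}$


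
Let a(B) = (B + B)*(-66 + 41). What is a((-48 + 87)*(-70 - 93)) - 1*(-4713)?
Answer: 322563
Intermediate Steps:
a(B) = -50*B (a(B) = (2*B)*(-25) = -50*B)
a((-48 + 87)*(-70 - 93)) - 1*(-4713) = -50*(-48 + 87)*(-70 - 93) - 1*(-4713) = -1950*(-163) + 4713 = -50*(-6357) + 4713 = 317850 + 4713 = 322563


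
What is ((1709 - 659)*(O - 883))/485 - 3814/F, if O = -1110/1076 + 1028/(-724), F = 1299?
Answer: -11778466485587/6134960067 ≈ -1919.9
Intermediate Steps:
O = -238721/97378 (O = -1110*1/1076 + 1028*(-1/724) = -555/538 - 257/181 = -238721/97378 ≈ -2.4515)
((1709 - 659)*(O - 883))/485 - 3814/F = ((1709 - 659)*(-238721/97378 - 883))/485 - 3814/1299 = (1050*(-86223495/97378))*(1/485) - 3814*1/1299 = -45267334875/48689*1/485 - 3814/1299 = -9053466975/4722833 - 3814/1299 = -11778466485587/6134960067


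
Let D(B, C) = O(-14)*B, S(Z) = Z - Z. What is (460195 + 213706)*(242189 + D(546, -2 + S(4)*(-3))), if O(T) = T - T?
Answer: 163211409289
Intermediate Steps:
S(Z) = 0
O(T) = 0
D(B, C) = 0 (D(B, C) = 0*B = 0)
(460195 + 213706)*(242189 + D(546, -2 + S(4)*(-3))) = (460195 + 213706)*(242189 + 0) = 673901*242189 = 163211409289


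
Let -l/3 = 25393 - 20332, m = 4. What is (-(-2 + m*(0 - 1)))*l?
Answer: -91098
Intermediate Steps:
l = -15183 (l = -3*(25393 - 20332) = -3*5061 = -15183)
(-(-2 + m*(0 - 1)))*l = -(-2 + 4*(0 - 1))*(-15183) = -(-2 + 4*(-1))*(-15183) = -(-2 - 4)*(-15183) = -1*(-6)*(-15183) = 6*(-15183) = -91098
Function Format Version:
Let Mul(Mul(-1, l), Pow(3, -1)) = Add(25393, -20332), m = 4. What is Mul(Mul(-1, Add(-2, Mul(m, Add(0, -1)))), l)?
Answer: -91098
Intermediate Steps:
l = -15183 (l = Mul(-3, Add(25393, -20332)) = Mul(-3, 5061) = -15183)
Mul(Mul(-1, Add(-2, Mul(m, Add(0, -1)))), l) = Mul(Mul(-1, Add(-2, Mul(4, Add(0, -1)))), -15183) = Mul(Mul(-1, Add(-2, Mul(4, -1))), -15183) = Mul(Mul(-1, Add(-2, -4)), -15183) = Mul(Mul(-1, -6), -15183) = Mul(6, -15183) = -91098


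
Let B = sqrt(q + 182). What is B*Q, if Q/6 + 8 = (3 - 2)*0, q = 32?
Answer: -48*sqrt(214) ≈ -702.18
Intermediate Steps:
Q = -48 (Q = -48 + 6*((3 - 2)*0) = -48 + 6*(1*0) = -48 + 6*0 = -48 + 0 = -48)
B = sqrt(214) (B = sqrt(32 + 182) = sqrt(214) ≈ 14.629)
B*Q = sqrt(214)*(-48) = -48*sqrt(214)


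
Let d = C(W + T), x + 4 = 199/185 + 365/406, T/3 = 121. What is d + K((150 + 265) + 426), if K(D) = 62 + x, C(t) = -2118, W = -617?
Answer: -154578281/75110 ≈ -2058.0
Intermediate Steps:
T = 363 (T = 3*121 = 363)
x = -152121/75110 (x = -4 + (199/185 + 365/406) = -4 + 148319/75110 = -152121/75110 ≈ -2.0253)
d = -2118
K(D) = 4504699/75110 (K(D) = 62 - 152121/75110 = 4504699/75110)
d + K((150 + 265) + 426) = -2118 + 4504699/75110 = -154578281/75110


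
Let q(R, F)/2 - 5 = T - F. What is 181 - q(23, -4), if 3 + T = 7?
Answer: 155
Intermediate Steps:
T = 4 (T = -3 + 7 = 4)
q(R, F) = 18 - 2*F (q(R, F) = 10 + 2*(4 - F) = 10 + (8 - 2*F) = 18 - 2*F)
181 - q(23, -4) = 181 - (18 - 2*(-4)) = 181 - (18 + 8) = 181 - 1*26 = 181 - 26 = 155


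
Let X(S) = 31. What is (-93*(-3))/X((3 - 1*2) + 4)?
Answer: 9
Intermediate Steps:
(-93*(-3))/X((3 - 1*2) + 4) = -93*(-3)/31 = 279*(1/31) = 9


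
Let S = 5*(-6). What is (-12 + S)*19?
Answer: -798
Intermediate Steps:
S = -30
(-12 + S)*19 = (-12 - 30)*19 = -42*19 = -798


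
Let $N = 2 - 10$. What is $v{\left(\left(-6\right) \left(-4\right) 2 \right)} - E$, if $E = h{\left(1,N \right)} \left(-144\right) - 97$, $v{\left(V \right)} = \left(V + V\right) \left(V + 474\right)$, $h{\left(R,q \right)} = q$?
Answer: $49057$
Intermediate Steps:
$N = -8$ ($N = 2 - 10 = -8$)
$v{\left(V \right)} = 2 V \left(474 + V\right)$
$E = 1055$ ($E = \left(-8\right) \left(-144\right) - 97 = 1152 - 97 = 1055$)
$v{\left(\left(-6\right) \left(-4\right) 2 \right)} - E = 2 \left(-6\right) \left(-4\right) 2 \left(474 + \left(-6\right) \left(-4\right) 2\right) - 1055 = 2 \cdot 24 \cdot 2 \left(474 + 24 \cdot 2\right) - 1055 = 2 \cdot 48 \left(474 + 48\right) - 1055 = 2 \cdot 48 \cdot 522 - 1055 = 50112 - 1055 = 49057$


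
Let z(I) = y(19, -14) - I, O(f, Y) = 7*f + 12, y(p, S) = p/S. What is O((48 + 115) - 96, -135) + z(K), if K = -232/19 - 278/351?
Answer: 45996331/93366 ≈ 492.65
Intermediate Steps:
O(f, Y) = 12 + 7*f
K = -86714/6669 (K = -232*1/19 - 278*1/351 = -232/19 - 278/351 = -86714/6669 ≈ -13.003)
z(I) = -19/14 - I (z(I) = 19/(-14) - I = 19*(-1/14) - I = -19/14 - I)
O((48 + 115) - 96, -135) + z(K) = (12 + 7*((48 + 115) - 96)) + (-19/14 - 1*(-86714/6669)) = (12 + 7*(163 - 96)) + (-19/14 + 86714/6669) = (12 + 7*67) + 1087285/93366 = (12 + 469) + 1087285/93366 = 481 + 1087285/93366 = 45996331/93366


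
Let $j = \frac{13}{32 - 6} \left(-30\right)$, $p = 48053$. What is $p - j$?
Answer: $48068$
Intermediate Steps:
$j = -15$ ($j = \frac{13}{26} \left(-30\right) = 13 \cdot \frac{1}{26} \left(-30\right) = \frac{1}{2} \left(-30\right) = -15$)
$p - j = 48053 - -15 = 48053 + 15 = 48068$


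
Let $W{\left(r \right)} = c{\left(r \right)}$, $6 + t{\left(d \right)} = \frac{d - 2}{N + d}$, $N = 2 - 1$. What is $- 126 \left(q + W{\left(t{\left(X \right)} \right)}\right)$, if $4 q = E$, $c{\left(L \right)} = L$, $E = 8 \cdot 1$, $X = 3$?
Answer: $\frac{945}{2} \approx 472.5$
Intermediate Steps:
$N = 1$
$t{\left(d \right)} = -6 + \frac{-2 + d}{1 + d}$ ($t{\left(d \right)} = -6 + \frac{d - 2}{1 + d} = -6 + \frac{-2 + d}{1 + d}$)
$E = 8$
$W{\left(r \right)} = r$
$q = 2$ ($q = \frac{1}{4} \cdot 8 = 2$)
$- 126 \left(q + W{\left(t{\left(X \right)} \right)}\right) = - 126 \left(2 + \frac{-8 - 15}{1 + 3}\right) = - 126 \left(2 + \frac{-8 - 15}{4}\right) = - 126 \left(2 + \frac{1}{4} \left(-23\right)\right) = - 126 \left(2 - \frac{23}{4}\right) = \left(-126\right) \left(- \frac{15}{4}\right) = \frac{945}{2}$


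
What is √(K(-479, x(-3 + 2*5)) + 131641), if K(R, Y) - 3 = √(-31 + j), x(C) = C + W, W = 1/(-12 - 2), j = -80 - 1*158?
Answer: √(131644 + I*√269) ≈ 362.83 + 0.023*I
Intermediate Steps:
j = -238 (j = -80 - 158 = -238)
W = -1/14 (W = 1/(-14) = -1/14 ≈ -0.071429)
x(C) = -1/14 + C (x(C) = C - 1/14 = -1/14 + C)
K(R, Y) = 3 + I*√269 (K(R, Y) = 3 + √(-31 - 238) = 3 + √(-269) = 3 + I*√269)
√(K(-479, x(-3 + 2*5)) + 131641) = √((3 + I*√269) + 131641) = √(131644 + I*√269)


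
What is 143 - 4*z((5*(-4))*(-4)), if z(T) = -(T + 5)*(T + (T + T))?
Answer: 81743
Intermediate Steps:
z(T) = -3*T*(5 + T) (z(T) = -(5 + T)*(T + 2*T) = -(5 + T)*3*T = -3*T*(5 + T))
143 - 4*z((5*(-4))*(-4)) = 143 - (-12)*(5*(-4))*(-4)*(5 + (5*(-4))*(-4)) = 143 - (-12)*(-20*(-4))*(5 - 20*(-4)) = 143 - (-12)*80*(5 + 80) = 143 - (-12)*80*85 = 143 - 4*(-20400) = 143 + 81600 = 81743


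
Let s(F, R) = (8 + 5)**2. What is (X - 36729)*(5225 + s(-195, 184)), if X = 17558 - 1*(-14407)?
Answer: -25697016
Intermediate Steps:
X = 31965 (X = 17558 + 14407 = 31965)
s(F, R) = 169 (s(F, R) = 13**2 = 169)
(X - 36729)*(5225 + s(-195, 184)) = (31965 - 36729)*(5225 + 169) = -4764*5394 = -25697016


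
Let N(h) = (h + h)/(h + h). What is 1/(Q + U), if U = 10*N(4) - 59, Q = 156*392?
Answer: 1/61103 ≈ 1.6366e-5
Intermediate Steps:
N(h) = 1 (N(h) = (2*h)/((2*h)) = (2*h)*(1/(2*h)) = 1)
Q = 61152
U = -49 (U = 10*1 - 59 = 10 - 59 = -49)
1/(Q + U) = 1/(61152 - 49) = 1/61103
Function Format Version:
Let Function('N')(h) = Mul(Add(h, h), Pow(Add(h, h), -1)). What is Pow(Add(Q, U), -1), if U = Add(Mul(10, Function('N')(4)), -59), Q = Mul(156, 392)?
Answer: Rational(1, 61103) ≈ 1.6366e-5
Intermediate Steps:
Function('N')(h) = 1 (Function('N')(h) = Mul(Mul(2, h), Pow(Mul(2, h), -1)) = Mul(Mul(2, h), Mul(Rational(1, 2), Pow(h, -1))) = 1)
Q = 61152
U = -49 (U = Add(Mul(10, 1), -59) = Add(10, -59) = -49)
Pow(Add(Q, U), -1) = Pow(Add(61152, -49), -1) = Pow(61103, -1) = Rational(1, 61103)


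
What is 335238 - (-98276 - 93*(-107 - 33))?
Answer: 420494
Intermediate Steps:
335238 - (-98276 - 93*(-107 - 33)) = 335238 - (-98276 - 93*(-140)) = 335238 - (-98276 + 13020) = 335238 - 1*(-85256) = 335238 + 85256 = 420494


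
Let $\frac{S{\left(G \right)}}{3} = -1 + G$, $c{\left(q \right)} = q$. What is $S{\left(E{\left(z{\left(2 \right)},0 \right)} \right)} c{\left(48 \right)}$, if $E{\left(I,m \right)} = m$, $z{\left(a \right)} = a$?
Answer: $-144$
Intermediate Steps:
$S{\left(G \right)} = -3 + 3 G$ ($S{\left(G \right)} = 3 \left(-1 + G\right) = -3 + 3 G$)
$S{\left(E{\left(z{\left(2 \right)},0 \right)} \right)} c{\left(48 \right)} = \left(-3 + 3 \cdot 0\right) 48 = \left(-3 + 0\right) 48 = \left(-3\right) 48 = -144$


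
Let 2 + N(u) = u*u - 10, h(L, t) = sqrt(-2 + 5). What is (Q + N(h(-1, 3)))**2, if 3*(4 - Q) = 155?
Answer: 28900/9 ≈ 3211.1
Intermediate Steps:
h(L, t) = sqrt(3)
Q = -143/3 (Q = 4 - 1/3*155 = 4 - 155/3 = -143/3 ≈ -47.667)
N(u) = -12 + u**2 (N(u) = -2 + (u*u - 10) = -2 + (u**2 - 10) = -2 + (-10 + u**2) = -12 + u**2)
(Q + N(h(-1, 3)))**2 = (-143/3 + (-12 + (sqrt(3))**2))**2 = (-143/3 + (-12 + 3))**2 = (-143/3 - 9)**2 = (-170/3)**2 = 28900/9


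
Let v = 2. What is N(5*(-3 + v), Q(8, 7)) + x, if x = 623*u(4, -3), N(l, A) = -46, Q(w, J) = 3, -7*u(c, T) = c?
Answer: -402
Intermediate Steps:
u(c, T) = -c/7
x = -356 (x = 623*(-⅐*4) = 623*(-4/7) = -356)
N(5*(-3 + v), Q(8, 7)) + x = -46 - 356 = -402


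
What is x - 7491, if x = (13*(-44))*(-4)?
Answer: -5203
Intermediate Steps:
x = 2288 (x = -572*(-4) = 2288)
x - 7491 = 2288 - 7491 = -5203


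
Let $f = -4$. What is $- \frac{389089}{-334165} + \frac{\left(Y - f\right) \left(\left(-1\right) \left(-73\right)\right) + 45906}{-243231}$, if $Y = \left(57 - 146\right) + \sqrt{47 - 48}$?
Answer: $\frac{81371821894}{81279287115} - \frac{73 i}{243231} \approx 1.0011 - 0.00030013 i$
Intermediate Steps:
$Y = -89 + i$ ($Y = -89 + \sqrt{-1} = -89 + i \approx -89.0 + 1.0 i$)
$- \frac{389089}{-334165} + \frac{\left(Y - f\right) \left(\left(-1\right) \left(-73\right)\right) + 45906}{-243231} = - \frac{389089}{-334165} + \frac{\left(\left(-89 + i\right) - -4\right) \left(\left(-1\right) \left(-73\right)\right) + 45906}{-243231} = \left(-389089\right) \left(- \frac{1}{334165}\right) + \left(\left(\left(-89 + i\right) + 4\right) 73 + 45906\right) \left(- \frac{1}{243231}\right) = \frac{389089}{334165} + \left(\left(-85 + i\right) 73 + 45906\right) \left(- \frac{1}{243231}\right) = \frac{389089}{334165} + \left(\left(-6205 + 73 i\right) + 45906\right) \left(- \frac{1}{243231}\right) = \frac{389089}{334165} + \left(39701 + 73 i\right) \left(- \frac{1}{243231}\right) = \frac{389089}{334165} - \left(\frac{39701}{243231} + \frac{73 i}{243231}\right) = \frac{81371821894}{81279287115} - \frac{73 i}{243231}$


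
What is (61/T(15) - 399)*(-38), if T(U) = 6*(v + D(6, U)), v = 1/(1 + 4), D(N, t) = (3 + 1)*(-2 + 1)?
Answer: 45791/3 ≈ 15264.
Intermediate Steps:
D(N, t) = -4 (D(N, t) = 4*(-1) = -4)
v = ⅕ (v = 1/5 = ⅕ ≈ 0.20000)
T(U) = -114/5 (T(U) = 6*(⅕ - 4) = 6*(-19/5) = -114/5)
(61/T(15) - 399)*(-38) = (61/(-114/5) - 399)*(-38) = (61*(-5/114) - 399)*(-38) = (-305/114 - 399)*(-38) = -45791/114*(-38) = 45791/3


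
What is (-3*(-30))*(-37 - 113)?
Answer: -13500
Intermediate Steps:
(-3*(-30))*(-37 - 113) = 90*(-150) = -13500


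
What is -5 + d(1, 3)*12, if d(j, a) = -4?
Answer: -53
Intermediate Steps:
-5 + d(1, 3)*12 = -5 - 4*12 = -5 - 48 = -53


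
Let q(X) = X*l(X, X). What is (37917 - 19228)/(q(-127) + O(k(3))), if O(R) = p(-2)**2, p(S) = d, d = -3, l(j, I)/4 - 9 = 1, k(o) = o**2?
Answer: -1699/461 ≈ -3.6855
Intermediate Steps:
l(j, I) = 40 (l(j, I) = 36 + 4*1 = 36 + 4 = 40)
q(X) = 40*X (q(X) = X*40 = 40*X)
p(S) = -3
O(R) = 9 (O(R) = (-3)**2 = 9)
(37917 - 19228)/(q(-127) + O(k(3))) = (37917 - 19228)/(40*(-127) + 9) = 18689/(-5080 + 9) = 18689/(-5071) = 18689*(-1/5071) = -1699/461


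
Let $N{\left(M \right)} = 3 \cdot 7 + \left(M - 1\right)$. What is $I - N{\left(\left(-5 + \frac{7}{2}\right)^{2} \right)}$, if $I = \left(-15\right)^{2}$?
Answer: $\frac{811}{4} \approx 202.75$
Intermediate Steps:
$N{\left(M \right)} = 20 + M$ ($N{\left(M \right)} = 21 + \left(-1 + M\right) = 20 + M$)
$I = 225$
$I - N{\left(\left(-5 + \frac{7}{2}\right)^{2} \right)} = 225 - \left(20 + \left(-5 + \frac{7}{2}\right)^{2}\right) = 225 - \left(20 + \left(- \frac{3}{2}\right)^{2}\right) = 225 - \left(20 + \frac{9}{4}\right) = 225 - \frac{89}{4} = \frac{811}{4}$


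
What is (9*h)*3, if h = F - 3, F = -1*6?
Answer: -243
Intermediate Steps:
F = -6
h = -9 (h = -6 - 3 = -9)
(9*h)*3 = (9*(-9))*3 = -81*3 = -243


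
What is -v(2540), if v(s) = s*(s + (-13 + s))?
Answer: -12870180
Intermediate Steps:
v(s) = s*(-13 + 2*s)
-v(2540) = -2540*(-13 + 2*2540) = -2540*(-13 + 5080) = -2540*5067 = -1*12870180 = -12870180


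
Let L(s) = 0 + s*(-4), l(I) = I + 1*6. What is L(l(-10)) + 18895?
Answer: 18911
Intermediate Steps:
l(I) = 6 + I (l(I) = I + 6 = 6 + I)
L(s) = -4*s (L(s) = 0 - 4*s = -4*s)
L(l(-10)) + 18895 = -4*(6 - 10) + 18895 = -4*(-4) + 18895 = 16 + 18895 = 18911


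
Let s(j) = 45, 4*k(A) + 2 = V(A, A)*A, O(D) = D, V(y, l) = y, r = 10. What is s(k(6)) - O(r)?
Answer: 35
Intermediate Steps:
k(A) = -½ + A²/4 (k(A) = -½ + (A*A)/4 = -½ + A²/4)
s(k(6)) - O(r) = 45 - 1*10 = 45 - 10 = 35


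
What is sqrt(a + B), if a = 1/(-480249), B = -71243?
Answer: 2*I*sqrt(8553594877)/693 ≈ 266.91*I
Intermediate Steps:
a = -1/480249 ≈ -2.0823e-6
sqrt(a + B) = sqrt(-1/480249 - 71243) = sqrt(-34214379508/480249) = 2*I*sqrt(8553594877)/693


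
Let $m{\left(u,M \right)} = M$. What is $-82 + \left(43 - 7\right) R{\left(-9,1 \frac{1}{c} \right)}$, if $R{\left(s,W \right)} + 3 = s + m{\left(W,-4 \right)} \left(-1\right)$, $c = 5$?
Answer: $-370$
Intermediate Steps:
$R{\left(s,W \right)} = 1 + s$ ($R{\left(s,W \right)} = -3 + \left(s - -4\right) = -3 + \left(s + 4\right) = -3 + \left(4 + s\right) = 1 + s$)
$-82 + \left(43 - 7\right) R{\left(-9,1 \frac{1}{c} \right)} = -82 + \left(43 - 7\right) \left(1 - 9\right) = -82 + 36 \left(-8\right) = -82 - 288 = -370$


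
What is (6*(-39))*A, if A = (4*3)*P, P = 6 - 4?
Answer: -5616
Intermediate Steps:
P = 2
A = 24 (A = (4*3)*2 = 12*2 = 24)
(6*(-39))*A = (6*(-39))*24 = -234*24 = -5616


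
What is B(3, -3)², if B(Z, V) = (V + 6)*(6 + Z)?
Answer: 729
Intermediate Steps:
B(Z, V) = (6 + V)*(6 + Z)
B(3, -3)² = (36 + 6*(-3) + 6*3 - 3*3)² = (36 - 18 + 18 - 9)² = 27² = 729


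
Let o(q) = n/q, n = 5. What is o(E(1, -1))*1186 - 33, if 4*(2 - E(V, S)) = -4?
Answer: 5831/3 ≈ 1943.7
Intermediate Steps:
E(V, S) = 3 (E(V, S) = 2 - 1/4*(-4) = 2 + 1 = 3)
o(q) = 5/q
o(E(1, -1))*1186 - 33 = (5/3)*1186 - 33 = 5930/3 - 33 = 5831/3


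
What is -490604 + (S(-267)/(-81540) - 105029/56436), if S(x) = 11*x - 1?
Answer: -188138807157121/383482620 ≈ -4.9061e+5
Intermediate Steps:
S(x) = -1 + 11*x
-490604 + (S(-267)/(-81540) - 105029/56436) = -490604 + ((-1 + 11*(-267))/(-81540) - 105029/56436) = -490604 + ((-1 - 2937)*(-1/81540) - 105029*1/56436) = -490604 + (-2938*(-1/81540) - 105029/56436) = -490604 + (1469/40770 - 105029/56436) = -490604 - 699854641/383482620 = -188138807157121/383482620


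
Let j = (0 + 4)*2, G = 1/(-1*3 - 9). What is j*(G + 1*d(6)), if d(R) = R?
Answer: 142/3 ≈ 47.333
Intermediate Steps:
G = -1/12 (G = 1/(-3 - 9) = 1/(-12) = -1/12 ≈ -0.083333)
j = 8 (j = 4*2 = 8)
j*(G + 1*d(6)) = 8*(-1/12 + 1*6) = 8*(-1/12 + 6) = 8*(71/12) = 142/3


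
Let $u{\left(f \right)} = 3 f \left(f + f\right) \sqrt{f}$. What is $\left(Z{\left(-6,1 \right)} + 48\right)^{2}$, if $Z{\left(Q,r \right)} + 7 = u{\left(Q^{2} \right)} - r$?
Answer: $2180516416$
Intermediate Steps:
$u{\left(f \right)} = 6 f^{\frac{5}{2}}$ ($u{\left(f \right)} = 3 f 2 f \sqrt{f} = 6 f^{2} \sqrt{f} = 6 f^{\frac{5}{2}}$)
$Z{\left(Q,r \right)} = -7 - r + 6 \left(Q^{2}\right)^{\frac{5}{2}}$ ($Z{\left(Q,r \right)} = -7 - \left(r - 6 \left(Q^{2}\right)^{\frac{5}{2}}\right) = -7 - r + 6 \left(Q^{2}\right)^{\frac{5}{2}}$)
$\left(Z{\left(-6,1 \right)} + 48\right)^{2} = \left(\left(-7 - 1 + 6 \left(\left(-6\right)^{2}\right)^{\frac{5}{2}}\right) + 48\right)^{2} = \left(\left(-7 - 1 + 6 \cdot 36^{\frac{5}{2}}\right) + 48\right)^{2} = \left(\left(-7 - 1 + 6 \cdot 7776\right) + 48\right)^{2} = \left(\left(-7 - 1 + 46656\right) + 48\right)^{2} = \left(46648 + 48\right)^{2} = 46696^{2} = 2180516416$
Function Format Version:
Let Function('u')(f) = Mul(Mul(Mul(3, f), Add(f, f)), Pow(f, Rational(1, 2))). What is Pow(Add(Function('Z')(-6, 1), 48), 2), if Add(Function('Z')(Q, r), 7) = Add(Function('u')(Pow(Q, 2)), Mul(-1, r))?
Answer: 2180516416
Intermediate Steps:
Function('u')(f) = Mul(6, Pow(f, Rational(5, 2))) (Function('u')(f) = Mul(Mul(Mul(3, f), Mul(2, f)), Pow(f, Rational(1, 2))) = Mul(Mul(6, Pow(f, 2)), Pow(f, Rational(1, 2))) = Mul(6, Pow(f, Rational(5, 2))))
Function('Z')(Q, r) = Add(-7, Mul(-1, r), Mul(6, Pow(Pow(Q, 2), Rational(5, 2)))) (Function('Z')(Q, r) = Add(-7, Add(Mul(6, Pow(Pow(Q, 2), Rational(5, 2))), Mul(-1, r))) = Add(-7, Add(Mul(-1, r), Mul(6, Pow(Pow(Q, 2), Rational(5, 2))))) = Add(-7, Mul(-1, r), Mul(6, Pow(Pow(Q, 2), Rational(5, 2)))))
Pow(Add(Function('Z')(-6, 1), 48), 2) = Pow(Add(Add(-7, Mul(-1, 1), Mul(6, Pow(Pow(-6, 2), Rational(5, 2)))), 48), 2) = Pow(Add(Add(-7, -1, Mul(6, Pow(36, Rational(5, 2)))), 48), 2) = Pow(Add(Add(-7, -1, Mul(6, 7776)), 48), 2) = Pow(Add(Add(-7, -1, 46656), 48), 2) = Pow(Add(46648, 48), 2) = Pow(46696, 2) = 2180516416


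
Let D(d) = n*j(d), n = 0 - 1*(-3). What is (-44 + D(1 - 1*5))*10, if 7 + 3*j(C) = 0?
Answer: -510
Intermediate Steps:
j(C) = -7/3 (j(C) = -7/3 + (1/3)*0 = -7/3 + 0 = -7/3)
n = 3 (n = 0 + 3 = 3)
D(d) = -7 (D(d) = 3*(-7/3) = -7)
(-44 + D(1 - 1*5))*10 = (-44 - 7)*10 = -51*10 = -510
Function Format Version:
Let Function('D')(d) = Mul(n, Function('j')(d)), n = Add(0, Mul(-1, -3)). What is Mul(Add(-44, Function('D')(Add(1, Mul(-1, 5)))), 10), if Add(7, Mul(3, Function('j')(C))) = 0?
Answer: -510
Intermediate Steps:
Function('j')(C) = Rational(-7, 3) (Function('j')(C) = Add(Rational(-7, 3), Mul(Rational(1, 3), 0)) = Add(Rational(-7, 3), 0) = Rational(-7, 3))
n = 3 (n = Add(0, 3) = 3)
Function('D')(d) = -7 (Function('D')(d) = Mul(3, Rational(-7, 3)) = -7)
Mul(Add(-44, Function('D')(Add(1, Mul(-1, 5)))), 10) = Mul(Add(-44, -7), 10) = Mul(-51, 10) = -510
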